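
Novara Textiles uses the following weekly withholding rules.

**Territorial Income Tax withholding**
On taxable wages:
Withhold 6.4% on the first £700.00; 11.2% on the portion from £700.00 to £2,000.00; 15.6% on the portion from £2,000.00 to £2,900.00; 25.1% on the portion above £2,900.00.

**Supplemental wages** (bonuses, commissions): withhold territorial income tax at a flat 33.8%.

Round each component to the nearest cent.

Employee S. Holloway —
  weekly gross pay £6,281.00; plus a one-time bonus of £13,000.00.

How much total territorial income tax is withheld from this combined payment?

£5,573.43

Territorial Income Tax: taxable = £6,281.00
  £330.80 + 25.1% × (£6,281.00 − £2,900.00) = £330.80 + 25.1% × £3,381.00 = £1,179.43
Supplemental (33.8% flat on bonus): 33.8% × £13,000.00 = £4,394.00
Total territorial income tax: £1,179.43 + £4,394.00 = £5,573.43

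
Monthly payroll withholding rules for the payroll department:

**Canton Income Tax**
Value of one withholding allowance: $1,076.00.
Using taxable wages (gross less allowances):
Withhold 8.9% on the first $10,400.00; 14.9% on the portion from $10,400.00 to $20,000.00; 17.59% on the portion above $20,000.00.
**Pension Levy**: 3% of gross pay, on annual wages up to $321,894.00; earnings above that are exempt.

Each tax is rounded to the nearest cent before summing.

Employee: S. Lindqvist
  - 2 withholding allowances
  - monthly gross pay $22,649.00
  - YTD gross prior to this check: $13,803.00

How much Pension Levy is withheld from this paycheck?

Pension Levy: 3% × $22,649.00 = $679.47

$679.47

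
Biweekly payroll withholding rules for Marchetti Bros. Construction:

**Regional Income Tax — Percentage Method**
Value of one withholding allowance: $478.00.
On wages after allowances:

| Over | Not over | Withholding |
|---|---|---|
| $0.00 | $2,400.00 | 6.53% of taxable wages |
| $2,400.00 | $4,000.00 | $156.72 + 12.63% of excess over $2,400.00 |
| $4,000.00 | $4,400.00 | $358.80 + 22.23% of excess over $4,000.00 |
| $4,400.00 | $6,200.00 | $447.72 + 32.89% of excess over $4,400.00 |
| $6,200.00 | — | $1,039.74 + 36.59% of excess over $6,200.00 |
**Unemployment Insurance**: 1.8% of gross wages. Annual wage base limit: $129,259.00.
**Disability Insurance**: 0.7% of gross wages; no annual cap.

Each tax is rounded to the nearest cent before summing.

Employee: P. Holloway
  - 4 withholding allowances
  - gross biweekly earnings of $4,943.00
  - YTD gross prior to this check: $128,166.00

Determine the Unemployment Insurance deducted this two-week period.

Unemployment Insurance: cap $129,259.00 − YTD $128,166.00 = $1,093.00 subject; 1.8% × $1,093.00 = $19.67

$19.67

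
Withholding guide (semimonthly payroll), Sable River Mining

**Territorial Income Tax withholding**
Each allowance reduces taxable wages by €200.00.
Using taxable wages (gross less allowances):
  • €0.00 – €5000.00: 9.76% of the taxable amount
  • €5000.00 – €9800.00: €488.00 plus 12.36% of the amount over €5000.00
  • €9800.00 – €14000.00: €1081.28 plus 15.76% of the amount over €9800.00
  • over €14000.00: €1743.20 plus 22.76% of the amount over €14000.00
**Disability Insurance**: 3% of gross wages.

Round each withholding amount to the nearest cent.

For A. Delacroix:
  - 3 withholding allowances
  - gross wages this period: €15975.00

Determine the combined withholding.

€2535.40

Territorial Income Tax: taxable = €15975.00 − 3×€200.00 = €15375.00
  €1743.20 + 22.76% × (€15375.00 − €14000.00) = €1743.20 + 22.76% × €1375.00 = €2056.15
Disability Insurance: 3% × €15975.00 = €479.25
Total: €2056.15 + €479.25 = €2535.40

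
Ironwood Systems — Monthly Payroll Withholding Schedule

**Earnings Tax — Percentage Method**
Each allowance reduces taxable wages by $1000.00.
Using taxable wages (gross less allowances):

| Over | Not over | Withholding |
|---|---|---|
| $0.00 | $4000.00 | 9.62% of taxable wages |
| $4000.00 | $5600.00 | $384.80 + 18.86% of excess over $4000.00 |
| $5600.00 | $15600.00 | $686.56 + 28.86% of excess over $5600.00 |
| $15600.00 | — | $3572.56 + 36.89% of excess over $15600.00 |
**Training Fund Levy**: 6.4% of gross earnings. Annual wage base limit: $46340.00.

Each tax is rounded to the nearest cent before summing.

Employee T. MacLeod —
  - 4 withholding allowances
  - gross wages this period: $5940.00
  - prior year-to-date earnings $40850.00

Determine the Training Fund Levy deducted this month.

Training Fund Levy: cap $46340.00 − YTD $40850.00 = $5490.00 subject; 6.4% × $5490.00 = $351.36

$351.36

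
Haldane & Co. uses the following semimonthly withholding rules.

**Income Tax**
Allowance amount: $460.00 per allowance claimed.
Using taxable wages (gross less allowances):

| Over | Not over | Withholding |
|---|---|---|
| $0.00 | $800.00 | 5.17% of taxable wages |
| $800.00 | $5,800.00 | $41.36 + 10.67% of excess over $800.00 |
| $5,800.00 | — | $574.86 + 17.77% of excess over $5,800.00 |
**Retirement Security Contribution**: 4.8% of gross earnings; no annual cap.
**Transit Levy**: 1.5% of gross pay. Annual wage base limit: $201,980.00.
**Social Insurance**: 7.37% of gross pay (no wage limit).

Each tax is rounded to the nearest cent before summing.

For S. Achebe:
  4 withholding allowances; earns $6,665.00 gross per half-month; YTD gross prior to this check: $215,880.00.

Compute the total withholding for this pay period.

$1,281.96

Income Tax: taxable = $6,665.00 − 4×$460.00 = $4,825.00
  $41.36 + 10.67% × ($4,825.00 − $800.00) = $41.36 + 10.67% × $4,025.00 = $470.83
Retirement Security Contribution: 4.8% × $6,665.00 = $319.92
Transit Levy: YTD $215,880.00 ≥ cap $201,980.00 → $0.00
Social Insurance: 7.37% × $6,665.00 = $491.21
Total: $470.83 + $319.92 + $0.00 + $491.21 = $1,281.96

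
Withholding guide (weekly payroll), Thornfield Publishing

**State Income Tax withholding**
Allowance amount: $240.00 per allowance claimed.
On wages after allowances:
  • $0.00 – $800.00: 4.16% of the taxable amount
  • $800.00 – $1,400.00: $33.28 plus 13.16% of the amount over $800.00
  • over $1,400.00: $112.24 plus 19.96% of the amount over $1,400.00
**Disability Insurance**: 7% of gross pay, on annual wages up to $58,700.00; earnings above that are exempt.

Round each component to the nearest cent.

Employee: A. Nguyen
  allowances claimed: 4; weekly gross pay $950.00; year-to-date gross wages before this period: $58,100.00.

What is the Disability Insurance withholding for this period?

Disability Insurance: cap $58,700.00 − YTD $58,100.00 = $600.00 subject; 7% × $600.00 = $42.00

$42.00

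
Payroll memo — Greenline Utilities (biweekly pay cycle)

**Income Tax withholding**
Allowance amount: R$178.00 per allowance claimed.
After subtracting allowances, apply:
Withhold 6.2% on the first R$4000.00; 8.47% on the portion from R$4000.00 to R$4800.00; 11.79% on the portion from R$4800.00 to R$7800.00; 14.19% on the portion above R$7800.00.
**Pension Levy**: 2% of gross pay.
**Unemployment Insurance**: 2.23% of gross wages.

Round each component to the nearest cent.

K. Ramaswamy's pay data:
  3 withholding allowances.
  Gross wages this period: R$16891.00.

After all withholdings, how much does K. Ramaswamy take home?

Income Tax: taxable = R$16891.00 − 3×R$178.00 = R$16357.00
  R$669.46 + 14.19% × (R$16357.00 − R$7800.00) = R$669.46 + 14.19% × R$8557.00 = R$1883.70
Pension Levy: 2% × R$16891.00 = R$337.82
Unemployment Insurance: 2.23% × R$16891.00 = R$376.67
Total withheld: R$1883.70 + R$337.82 + R$376.67 = R$2598.19
Net pay: R$16891.00 − R$2598.19 = R$14292.81

R$14292.81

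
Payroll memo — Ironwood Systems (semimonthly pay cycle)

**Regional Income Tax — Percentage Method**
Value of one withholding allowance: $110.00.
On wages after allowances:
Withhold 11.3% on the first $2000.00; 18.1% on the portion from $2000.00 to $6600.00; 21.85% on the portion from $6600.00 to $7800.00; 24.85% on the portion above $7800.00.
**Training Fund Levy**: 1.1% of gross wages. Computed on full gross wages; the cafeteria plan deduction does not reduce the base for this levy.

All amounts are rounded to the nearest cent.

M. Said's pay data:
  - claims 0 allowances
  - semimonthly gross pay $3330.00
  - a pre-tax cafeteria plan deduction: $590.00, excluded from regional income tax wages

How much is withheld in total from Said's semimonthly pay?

Regional Income Tax: taxable = $3330.00 − $590.00 = $2740.00
  $226.00 + 18.1% × ($2740.00 − $2000.00) = $226.00 + 18.1% × $740.00 = $359.94
Training Fund Levy: 1.1% × $3330.00 = $36.63
Total: $359.94 + $36.63 = $396.57

$396.57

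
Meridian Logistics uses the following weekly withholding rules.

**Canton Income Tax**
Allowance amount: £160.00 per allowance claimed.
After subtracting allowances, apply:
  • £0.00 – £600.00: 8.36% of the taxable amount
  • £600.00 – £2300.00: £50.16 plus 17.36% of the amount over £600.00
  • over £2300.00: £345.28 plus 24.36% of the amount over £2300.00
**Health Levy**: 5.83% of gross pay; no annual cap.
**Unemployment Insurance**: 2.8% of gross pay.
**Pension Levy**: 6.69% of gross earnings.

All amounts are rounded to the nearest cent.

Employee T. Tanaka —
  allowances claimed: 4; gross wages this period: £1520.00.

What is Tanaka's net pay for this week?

£1188.36

Canton Income Tax: taxable = £1520.00 − 4×£160.00 = £880.00
  £50.16 + 17.36% × (£880.00 − £600.00) = £50.16 + 17.36% × £280.00 = £98.77
Health Levy: 5.83% × £1520.00 = £88.62
Unemployment Insurance: 2.8% × £1520.00 = £42.56
Pension Levy: 6.69% × £1520.00 = £101.69
Total withheld: £98.77 + £88.62 + £42.56 + £101.69 = £331.64
Net pay: £1520.00 − £331.64 = £1188.36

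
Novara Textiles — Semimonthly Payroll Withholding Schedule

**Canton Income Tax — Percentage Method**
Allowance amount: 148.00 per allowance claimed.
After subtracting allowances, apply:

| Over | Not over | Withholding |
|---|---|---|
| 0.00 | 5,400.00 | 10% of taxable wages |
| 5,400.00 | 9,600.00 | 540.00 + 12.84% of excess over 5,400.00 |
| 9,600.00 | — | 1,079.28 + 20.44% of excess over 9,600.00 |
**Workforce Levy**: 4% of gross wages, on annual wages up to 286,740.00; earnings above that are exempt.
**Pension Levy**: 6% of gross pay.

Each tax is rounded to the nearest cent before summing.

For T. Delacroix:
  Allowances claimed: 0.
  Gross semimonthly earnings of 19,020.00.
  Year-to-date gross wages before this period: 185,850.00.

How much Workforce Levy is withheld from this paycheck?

760.80

Workforce Levy: 4% × 19,020.00 = 760.80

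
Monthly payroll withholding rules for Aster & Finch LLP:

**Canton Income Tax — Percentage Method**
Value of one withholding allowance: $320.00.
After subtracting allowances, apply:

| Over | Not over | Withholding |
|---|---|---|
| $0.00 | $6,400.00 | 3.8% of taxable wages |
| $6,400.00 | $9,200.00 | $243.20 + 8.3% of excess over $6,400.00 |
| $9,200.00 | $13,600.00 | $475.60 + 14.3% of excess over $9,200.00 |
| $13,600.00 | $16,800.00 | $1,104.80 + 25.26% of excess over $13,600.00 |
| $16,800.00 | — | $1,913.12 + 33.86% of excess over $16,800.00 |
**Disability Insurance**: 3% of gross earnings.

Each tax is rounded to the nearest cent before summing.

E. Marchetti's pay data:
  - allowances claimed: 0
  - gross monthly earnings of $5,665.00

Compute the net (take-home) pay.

Canton Income Tax: taxable = $5,665.00
  3.8% × $5,665.00 = $215.27
Disability Insurance: 3% × $5,665.00 = $169.95
Total withheld: $215.27 + $169.95 = $385.22
Net pay: $5,665.00 − $385.22 = $5,279.78

$5,279.78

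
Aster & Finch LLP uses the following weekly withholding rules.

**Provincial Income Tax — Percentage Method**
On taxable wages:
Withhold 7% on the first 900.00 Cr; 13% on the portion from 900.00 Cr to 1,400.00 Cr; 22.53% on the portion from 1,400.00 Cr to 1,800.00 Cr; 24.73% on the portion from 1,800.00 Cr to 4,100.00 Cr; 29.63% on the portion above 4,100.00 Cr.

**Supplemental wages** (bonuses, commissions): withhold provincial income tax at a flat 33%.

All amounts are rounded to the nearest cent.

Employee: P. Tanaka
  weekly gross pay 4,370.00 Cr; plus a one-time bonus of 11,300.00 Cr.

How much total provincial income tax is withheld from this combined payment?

Provincial Income Tax: taxable = 4,370.00 Cr
  786.91 Cr + 29.63% × (4,370.00 Cr − 4,100.00 Cr) = 786.91 Cr + 29.63% × 270.00 Cr = 866.91 Cr
Supplemental (33% flat on bonus): 33% × 11,300.00 Cr = 3,729.00 Cr
Total provincial income tax: 866.91 Cr + 3,729.00 Cr = 4,595.91 Cr

4,595.91 Cr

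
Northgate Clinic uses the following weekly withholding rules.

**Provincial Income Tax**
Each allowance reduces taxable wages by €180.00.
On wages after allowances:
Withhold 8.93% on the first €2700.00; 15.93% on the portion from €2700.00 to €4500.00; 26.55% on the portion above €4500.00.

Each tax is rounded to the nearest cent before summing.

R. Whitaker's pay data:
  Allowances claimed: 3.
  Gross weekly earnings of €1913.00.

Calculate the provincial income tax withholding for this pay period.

€122.61

Provincial Income Tax: taxable = €1913.00 − 3×€180.00 = €1373.00
  8.93% × €1373.00 = €122.61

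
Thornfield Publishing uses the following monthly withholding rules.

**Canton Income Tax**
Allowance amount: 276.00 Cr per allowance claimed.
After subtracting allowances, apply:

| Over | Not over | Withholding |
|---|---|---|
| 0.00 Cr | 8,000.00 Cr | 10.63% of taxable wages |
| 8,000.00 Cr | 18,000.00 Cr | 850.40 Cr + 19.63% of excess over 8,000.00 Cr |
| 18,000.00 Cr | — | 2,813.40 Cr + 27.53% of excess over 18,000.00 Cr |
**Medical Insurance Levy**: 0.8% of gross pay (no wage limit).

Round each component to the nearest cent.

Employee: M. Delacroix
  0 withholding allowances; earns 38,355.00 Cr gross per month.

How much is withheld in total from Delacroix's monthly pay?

8,723.97 Cr

Canton Income Tax: taxable = 38,355.00 Cr
  2,813.40 Cr + 27.53% × (38,355.00 Cr − 18,000.00 Cr) = 2,813.40 Cr + 27.53% × 20,355.00 Cr = 8,417.13 Cr
Medical Insurance Levy: 0.8% × 38,355.00 Cr = 306.84 Cr
Total: 8,417.13 Cr + 306.84 Cr = 8,723.97 Cr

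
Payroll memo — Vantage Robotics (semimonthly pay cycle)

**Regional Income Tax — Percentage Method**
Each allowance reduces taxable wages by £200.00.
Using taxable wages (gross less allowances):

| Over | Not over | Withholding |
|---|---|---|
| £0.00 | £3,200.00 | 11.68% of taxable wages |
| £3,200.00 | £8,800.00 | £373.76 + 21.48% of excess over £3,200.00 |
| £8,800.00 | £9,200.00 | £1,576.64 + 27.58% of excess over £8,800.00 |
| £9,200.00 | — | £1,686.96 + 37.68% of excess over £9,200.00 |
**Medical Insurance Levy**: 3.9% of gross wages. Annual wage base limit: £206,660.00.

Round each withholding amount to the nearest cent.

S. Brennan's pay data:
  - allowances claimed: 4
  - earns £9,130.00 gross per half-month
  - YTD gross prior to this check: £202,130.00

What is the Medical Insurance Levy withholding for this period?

£176.67

Medical Insurance Levy: cap £206,660.00 − YTD £202,130.00 = £4,530.00 subject; 3.9% × £4,530.00 = £176.67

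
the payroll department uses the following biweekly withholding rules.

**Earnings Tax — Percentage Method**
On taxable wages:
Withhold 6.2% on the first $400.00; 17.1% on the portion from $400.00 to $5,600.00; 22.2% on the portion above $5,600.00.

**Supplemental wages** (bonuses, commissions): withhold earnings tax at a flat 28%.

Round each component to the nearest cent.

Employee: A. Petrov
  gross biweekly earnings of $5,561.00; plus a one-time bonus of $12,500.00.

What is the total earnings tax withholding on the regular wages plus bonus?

Earnings Tax: taxable = $5,561.00
  $24.80 + 17.1% × ($5,561.00 − $400.00) = $24.80 + 17.1% × $5,161.00 = $907.33
Supplemental (28% flat on bonus): 28% × $12,500.00 = $3,500.00
Total earnings tax: $907.33 + $3,500.00 = $4,407.33

$4,407.33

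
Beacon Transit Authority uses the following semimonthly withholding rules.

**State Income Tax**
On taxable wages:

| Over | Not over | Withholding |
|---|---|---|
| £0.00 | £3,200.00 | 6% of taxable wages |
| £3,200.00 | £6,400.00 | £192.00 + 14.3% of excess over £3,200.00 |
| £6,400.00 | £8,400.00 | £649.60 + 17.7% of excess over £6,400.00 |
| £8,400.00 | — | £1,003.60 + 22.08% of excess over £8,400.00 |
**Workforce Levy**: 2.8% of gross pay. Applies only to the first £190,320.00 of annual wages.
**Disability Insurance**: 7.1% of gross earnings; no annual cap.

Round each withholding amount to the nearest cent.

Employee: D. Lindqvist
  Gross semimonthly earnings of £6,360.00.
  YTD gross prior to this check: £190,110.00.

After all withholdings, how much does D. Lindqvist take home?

£5,258.68

State Income Tax: taxable = £6,360.00
  £192.00 + 14.3% × (£6,360.00 − £3,200.00) = £192.00 + 14.3% × £3,160.00 = £643.88
Workforce Levy: cap £190,320.00 − YTD £190,110.00 = £210.00 subject; 2.8% × £210.00 = £5.88
Disability Insurance: 7.1% × £6,360.00 = £451.56
Total withheld: £643.88 + £5.88 + £451.56 = £1,101.32
Net pay: £6,360.00 − £1,101.32 = £5,258.68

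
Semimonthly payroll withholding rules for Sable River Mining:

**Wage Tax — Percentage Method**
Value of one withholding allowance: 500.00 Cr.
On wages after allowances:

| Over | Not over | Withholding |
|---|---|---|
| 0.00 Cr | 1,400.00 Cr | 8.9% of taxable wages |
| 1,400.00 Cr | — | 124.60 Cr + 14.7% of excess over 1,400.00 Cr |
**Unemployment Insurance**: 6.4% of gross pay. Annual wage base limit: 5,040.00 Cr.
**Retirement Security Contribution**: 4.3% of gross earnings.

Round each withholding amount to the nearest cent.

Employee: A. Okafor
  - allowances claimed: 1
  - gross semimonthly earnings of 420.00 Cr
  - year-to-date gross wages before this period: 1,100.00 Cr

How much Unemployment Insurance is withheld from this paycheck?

26.88 Cr

Unemployment Insurance: 6.4% × 420.00 Cr = 26.88 Cr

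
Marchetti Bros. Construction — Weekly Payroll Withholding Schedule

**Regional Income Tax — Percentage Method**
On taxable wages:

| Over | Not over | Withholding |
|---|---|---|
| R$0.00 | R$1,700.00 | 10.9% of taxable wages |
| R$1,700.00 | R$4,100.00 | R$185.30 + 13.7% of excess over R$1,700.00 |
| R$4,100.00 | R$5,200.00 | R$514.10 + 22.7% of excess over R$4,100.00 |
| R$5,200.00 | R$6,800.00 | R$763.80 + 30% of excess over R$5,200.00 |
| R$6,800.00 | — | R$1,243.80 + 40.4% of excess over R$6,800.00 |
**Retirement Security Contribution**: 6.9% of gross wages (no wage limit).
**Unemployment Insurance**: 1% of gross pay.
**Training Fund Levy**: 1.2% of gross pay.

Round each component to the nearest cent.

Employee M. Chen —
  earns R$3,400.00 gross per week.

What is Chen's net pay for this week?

R$2,672.40

Regional Income Tax: taxable = R$3,400.00
  R$185.30 + 13.7% × (R$3,400.00 − R$1,700.00) = R$185.30 + 13.7% × R$1,700.00 = R$418.20
Retirement Security Contribution: 6.9% × R$3,400.00 = R$234.60
Unemployment Insurance: 1% × R$3,400.00 = R$34.00
Training Fund Levy: 1.2% × R$3,400.00 = R$40.80
Total withheld: R$418.20 + R$234.60 + R$34.00 + R$40.80 = R$727.60
Net pay: R$3,400.00 − R$727.60 = R$2,672.40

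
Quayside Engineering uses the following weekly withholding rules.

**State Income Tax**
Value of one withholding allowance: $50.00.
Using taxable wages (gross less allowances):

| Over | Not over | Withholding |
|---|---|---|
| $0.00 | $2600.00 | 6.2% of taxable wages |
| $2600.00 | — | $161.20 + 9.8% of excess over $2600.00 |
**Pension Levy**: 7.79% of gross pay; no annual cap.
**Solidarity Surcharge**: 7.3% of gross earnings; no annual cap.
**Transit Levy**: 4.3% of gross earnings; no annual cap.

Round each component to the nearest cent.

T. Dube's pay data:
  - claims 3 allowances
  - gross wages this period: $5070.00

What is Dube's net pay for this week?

State Income Tax: taxable = $5070.00 − 3×$50.00 = $4920.00
  $161.20 + 9.8% × ($4920.00 − $2600.00) = $161.20 + 9.8% × $2320.00 = $388.56
Pension Levy: 7.79% × $5070.00 = $394.95
Solidarity Surcharge: 7.3% × $5070.00 = $370.11
Transit Levy: 4.3% × $5070.00 = $218.01
Total withheld: $388.56 + $394.95 + $370.11 + $218.01 = $1371.63
Net pay: $5070.00 − $1371.63 = $3698.37

$3698.37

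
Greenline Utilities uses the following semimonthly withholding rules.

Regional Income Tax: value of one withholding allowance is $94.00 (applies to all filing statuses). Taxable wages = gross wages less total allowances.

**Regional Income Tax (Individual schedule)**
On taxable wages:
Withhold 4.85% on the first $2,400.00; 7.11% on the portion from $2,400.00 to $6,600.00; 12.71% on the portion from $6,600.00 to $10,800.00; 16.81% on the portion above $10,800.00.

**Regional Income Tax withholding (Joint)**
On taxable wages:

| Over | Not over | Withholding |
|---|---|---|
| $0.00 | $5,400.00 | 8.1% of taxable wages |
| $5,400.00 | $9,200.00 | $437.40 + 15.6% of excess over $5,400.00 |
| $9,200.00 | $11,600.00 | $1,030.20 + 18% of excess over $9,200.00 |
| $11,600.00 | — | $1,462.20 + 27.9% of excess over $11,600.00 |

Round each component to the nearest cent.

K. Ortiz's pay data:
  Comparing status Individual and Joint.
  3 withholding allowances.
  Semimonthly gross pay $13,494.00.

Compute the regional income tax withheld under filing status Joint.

Regional Income Tax (Joint): taxable = $13,494.00 − 3×$94.00 = $13,212.00
  $1,462.20 + 27.9% × ($13,212.00 − $11,600.00) = $1,462.20 + 27.9% × $1,612.00 = $1,911.95

$1,911.95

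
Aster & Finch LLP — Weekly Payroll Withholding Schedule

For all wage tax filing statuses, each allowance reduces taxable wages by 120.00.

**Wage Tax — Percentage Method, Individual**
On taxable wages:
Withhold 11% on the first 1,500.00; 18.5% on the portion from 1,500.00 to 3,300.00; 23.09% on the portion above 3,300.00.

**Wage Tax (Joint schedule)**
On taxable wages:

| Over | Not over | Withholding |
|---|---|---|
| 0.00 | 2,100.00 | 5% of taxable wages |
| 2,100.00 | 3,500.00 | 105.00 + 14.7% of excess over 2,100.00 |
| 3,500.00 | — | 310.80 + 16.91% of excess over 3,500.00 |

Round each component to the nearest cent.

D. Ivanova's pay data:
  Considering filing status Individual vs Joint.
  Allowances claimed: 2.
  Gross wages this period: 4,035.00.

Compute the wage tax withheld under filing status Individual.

Wage Tax (Individual): taxable = 4,035.00 − 2×120.00 = 3,795.00
  498.00 + 23.09% × (3,795.00 − 3,300.00) = 498.00 + 23.09% × 495.00 = 612.30

612.30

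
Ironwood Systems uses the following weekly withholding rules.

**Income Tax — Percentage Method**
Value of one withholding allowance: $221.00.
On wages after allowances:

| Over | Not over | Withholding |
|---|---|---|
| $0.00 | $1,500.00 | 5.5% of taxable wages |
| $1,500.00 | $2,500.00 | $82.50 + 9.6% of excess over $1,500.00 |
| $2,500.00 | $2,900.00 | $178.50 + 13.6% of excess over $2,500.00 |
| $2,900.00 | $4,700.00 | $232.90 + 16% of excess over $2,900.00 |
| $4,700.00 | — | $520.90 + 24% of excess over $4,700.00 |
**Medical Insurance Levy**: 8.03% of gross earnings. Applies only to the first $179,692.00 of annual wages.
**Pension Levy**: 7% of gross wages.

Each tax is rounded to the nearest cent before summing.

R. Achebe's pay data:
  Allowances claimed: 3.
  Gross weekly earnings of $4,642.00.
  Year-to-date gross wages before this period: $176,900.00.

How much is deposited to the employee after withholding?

$3,687.32

Income Tax: taxable = $4,642.00 − 3×$221.00 = $3,979.00
  $232.90 + 16% × ($3,979.00 − $2,900.00) = $232.90 + 16% × $1,079.00 = $405.54
Medical Insurance Levy: cap $179,692.00 − YTD $176,900.00 = $2,792.00 subject; 8.03% × $2,792.00 = $224.20
Pension Levy: 7% × $4,642.00 = $324.94
Total withheld: $405.54 + $224.20 + $324.94 = $954.68
Net pay: $4,642.00 − $954.68 = $3,687.32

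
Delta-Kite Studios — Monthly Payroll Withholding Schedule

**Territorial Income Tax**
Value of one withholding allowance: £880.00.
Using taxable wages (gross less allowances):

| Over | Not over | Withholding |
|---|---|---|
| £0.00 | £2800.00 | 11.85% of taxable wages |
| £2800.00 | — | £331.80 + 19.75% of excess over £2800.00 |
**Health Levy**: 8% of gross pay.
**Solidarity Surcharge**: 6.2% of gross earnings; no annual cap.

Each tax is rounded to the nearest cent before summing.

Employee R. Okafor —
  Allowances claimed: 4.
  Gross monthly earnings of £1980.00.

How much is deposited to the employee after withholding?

Territorial Income Tax: taxable = £1980.00 − 4×£880.00 = £-1540.00
  Taxable ≤ 0 → £0.00
Health Levy: 8% × £1980.00 = £158.40
Solidarity Surcharge: 6.2% × £1980.00 = £122.76
Total withheld: £0.00 + £158.40 + £122.76 = £281.16
Net pay: £1980.00 − £281.16 = £1698.84

£1698.84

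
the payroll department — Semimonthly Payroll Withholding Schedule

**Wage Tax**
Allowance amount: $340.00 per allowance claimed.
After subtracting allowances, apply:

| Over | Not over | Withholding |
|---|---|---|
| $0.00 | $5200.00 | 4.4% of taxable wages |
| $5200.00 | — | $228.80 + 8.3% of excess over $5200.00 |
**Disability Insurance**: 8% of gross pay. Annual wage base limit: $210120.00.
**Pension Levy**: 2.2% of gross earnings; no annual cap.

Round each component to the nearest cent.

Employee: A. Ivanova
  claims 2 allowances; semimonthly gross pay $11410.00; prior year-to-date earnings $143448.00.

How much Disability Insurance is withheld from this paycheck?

Disability Insurance: 8% × $11410.00 = $912.80

$912.80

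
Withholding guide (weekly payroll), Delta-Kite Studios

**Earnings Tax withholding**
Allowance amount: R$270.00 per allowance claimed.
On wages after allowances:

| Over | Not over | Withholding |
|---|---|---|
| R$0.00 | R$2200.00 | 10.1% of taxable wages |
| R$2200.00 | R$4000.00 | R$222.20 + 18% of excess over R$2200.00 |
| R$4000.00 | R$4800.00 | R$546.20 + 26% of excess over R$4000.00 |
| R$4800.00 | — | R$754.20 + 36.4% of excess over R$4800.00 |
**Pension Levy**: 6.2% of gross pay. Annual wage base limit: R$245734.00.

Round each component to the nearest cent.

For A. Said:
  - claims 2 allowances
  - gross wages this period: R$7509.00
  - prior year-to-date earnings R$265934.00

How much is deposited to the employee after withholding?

Earnings Tax: taxable = R$7509.00 − 2×R$270.00 = R$6969.00
  R$754.20 + 36.4% × (R$6969.00 − R$4800.00) = R$754.20 + 36.4% × R$2169.00 = R$1543.72
Pension Levy: YTD R$265934.00 ≥ cap R$245734.00 → R$0.00
Total withheld: R$1543.72 + R$0.00 = R$1543.72
Net pay: R$7509.00 − R$1543.72 = R$5965.28

R$5965.28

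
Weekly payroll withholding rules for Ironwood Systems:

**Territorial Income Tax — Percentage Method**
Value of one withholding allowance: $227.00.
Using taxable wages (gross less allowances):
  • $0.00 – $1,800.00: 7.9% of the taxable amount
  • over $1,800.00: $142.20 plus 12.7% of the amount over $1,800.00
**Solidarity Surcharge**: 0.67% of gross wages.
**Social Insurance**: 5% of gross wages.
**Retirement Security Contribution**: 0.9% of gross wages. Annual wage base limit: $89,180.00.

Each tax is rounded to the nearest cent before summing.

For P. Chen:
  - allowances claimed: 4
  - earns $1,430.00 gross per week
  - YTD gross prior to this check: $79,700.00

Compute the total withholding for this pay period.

Territorial Income Tax: taxable = $1,430.00 − 4×$227.00 = $522.00
  7.9% × $522.00 = $41.24
Solidarity Surcharge: 0.67% × $1,430.00 = $9.58
Social Insurance: 5% × $1,430.00 = $71.50
Retirement Security Contribution: 0.9% × $1,430.00 = $12.87
Total: $41.24 + $9.58 + $71.50 + $12.87 = $135.19

$135.19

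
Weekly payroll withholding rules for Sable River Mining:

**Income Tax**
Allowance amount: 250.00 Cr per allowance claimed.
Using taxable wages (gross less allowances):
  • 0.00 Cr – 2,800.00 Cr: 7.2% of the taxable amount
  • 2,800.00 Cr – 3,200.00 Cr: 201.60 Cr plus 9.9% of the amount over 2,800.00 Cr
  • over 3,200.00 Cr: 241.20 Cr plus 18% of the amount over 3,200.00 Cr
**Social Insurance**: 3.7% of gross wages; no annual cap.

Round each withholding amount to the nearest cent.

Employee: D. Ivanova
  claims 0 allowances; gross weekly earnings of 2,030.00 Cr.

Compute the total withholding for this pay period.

Income Tax: taxable = 2,030.00 Cr
  7.2% × 2,030.00 Cr = 146.16 Cr
Social Insurance: 3.7% × 2,030.00 Cr = 75.11 Cr
Total: 146.16 Cr + 75.11 Cr = 221.27 Cr

221.27 Cr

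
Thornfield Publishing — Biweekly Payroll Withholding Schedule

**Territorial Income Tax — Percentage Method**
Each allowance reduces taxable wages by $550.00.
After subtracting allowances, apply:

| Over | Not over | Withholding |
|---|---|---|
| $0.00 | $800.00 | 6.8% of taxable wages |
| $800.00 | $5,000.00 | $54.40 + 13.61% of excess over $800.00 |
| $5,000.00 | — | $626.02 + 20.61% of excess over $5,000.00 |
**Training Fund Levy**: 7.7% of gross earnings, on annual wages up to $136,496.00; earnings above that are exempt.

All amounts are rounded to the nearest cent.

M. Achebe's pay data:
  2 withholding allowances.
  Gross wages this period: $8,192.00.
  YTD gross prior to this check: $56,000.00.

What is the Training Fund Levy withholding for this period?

Training Fund Levy: 7.7% × $8,192.00 = $630.78

$630.78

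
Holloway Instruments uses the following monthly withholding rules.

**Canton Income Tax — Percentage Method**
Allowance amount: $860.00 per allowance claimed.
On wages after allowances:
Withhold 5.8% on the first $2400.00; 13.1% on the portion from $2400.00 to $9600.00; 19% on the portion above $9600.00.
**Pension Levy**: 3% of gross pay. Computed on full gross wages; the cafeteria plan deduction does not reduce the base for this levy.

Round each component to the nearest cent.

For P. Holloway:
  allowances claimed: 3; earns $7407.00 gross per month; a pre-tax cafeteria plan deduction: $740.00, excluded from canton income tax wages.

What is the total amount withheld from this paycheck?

$582.41

Canton Income Tax: taxable = $7407.00 − $740.00 − 3×$860.00 = $4087.00
  $139.20 + 13.1% × ($4087.00 − $2400.00) = $139.20 + 13.1% × $1687.00 = $360.20
Pension Levy: 3% × $7407.00 = $222.21
Total: $360.20 + $222.21 = $582.41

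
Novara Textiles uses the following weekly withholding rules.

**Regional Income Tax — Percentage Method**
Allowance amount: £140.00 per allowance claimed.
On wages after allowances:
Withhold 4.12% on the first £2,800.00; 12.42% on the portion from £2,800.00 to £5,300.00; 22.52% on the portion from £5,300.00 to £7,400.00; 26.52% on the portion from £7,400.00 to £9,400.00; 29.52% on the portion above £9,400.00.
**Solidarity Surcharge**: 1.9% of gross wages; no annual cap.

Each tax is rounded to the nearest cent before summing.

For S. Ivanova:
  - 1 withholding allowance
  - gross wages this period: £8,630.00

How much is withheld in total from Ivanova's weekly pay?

£1,351.82

Regional Income Tax: taxable = £8,630.00 − 1×£140.00 = £8,490.00
  £898.78 + 26.52% × (£8,490.00 − £7,400.00) = £898.78 + 26.52% × £1,090.00 = £1,187.85
Solidarity Surcharge: 1.9% × £8,630.00 = £163.97
Total: £1,187.85 + £163.97 = £1,351.82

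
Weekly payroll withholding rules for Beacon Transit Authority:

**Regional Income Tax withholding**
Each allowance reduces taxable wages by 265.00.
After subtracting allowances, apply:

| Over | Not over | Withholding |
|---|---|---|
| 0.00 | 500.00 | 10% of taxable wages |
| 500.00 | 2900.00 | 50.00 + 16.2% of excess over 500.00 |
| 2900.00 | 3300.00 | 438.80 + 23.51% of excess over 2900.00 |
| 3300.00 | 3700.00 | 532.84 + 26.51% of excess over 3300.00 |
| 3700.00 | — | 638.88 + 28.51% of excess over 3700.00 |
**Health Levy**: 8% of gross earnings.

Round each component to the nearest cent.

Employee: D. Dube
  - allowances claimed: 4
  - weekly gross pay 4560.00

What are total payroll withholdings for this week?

Regional Income Tax: taxable = 4560.00 − 4×265.00 = 3500.00
  532.84 + 26.51% × (3500.00 − 3300.00) = 532.84 + 26.51% × 200.00 = 585.86
Health Levy: 8% × 4560.00 = 364.80
Total: 585.86 + 364.80 = 950.66

950.66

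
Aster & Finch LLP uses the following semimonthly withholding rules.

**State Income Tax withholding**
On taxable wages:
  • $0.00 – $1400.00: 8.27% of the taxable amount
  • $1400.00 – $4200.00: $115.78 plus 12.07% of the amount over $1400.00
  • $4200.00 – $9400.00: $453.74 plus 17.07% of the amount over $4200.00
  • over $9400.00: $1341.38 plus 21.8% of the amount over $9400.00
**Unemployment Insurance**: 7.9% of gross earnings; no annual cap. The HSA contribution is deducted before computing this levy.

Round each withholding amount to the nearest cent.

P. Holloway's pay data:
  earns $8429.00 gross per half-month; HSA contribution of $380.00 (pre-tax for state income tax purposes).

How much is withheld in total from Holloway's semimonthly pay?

State Income Tax: taxable = $8429.00 − $380.00 = $8049.00
  $453.74 + 17.07% × ($8049.00 − $4200.00) = $453.74 + 17.07% × $3849.00 = $1110.76
Unemployment Insurance: 7.9% × $8049.00 = $635.87
Total: $1110.76 + $635.87 = $1746.63

$1746.63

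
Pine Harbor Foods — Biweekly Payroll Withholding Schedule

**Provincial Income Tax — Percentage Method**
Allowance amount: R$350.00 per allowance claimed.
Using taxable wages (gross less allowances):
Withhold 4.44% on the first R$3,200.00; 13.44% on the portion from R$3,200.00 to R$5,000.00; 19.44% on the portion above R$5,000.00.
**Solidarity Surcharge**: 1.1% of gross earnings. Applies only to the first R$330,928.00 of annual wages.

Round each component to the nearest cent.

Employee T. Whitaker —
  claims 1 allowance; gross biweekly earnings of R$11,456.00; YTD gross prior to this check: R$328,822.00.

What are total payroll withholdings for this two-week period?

R$1,594.18

Provincial Income Tax: taxable = R$11,456.00 − 1×R$350.00 = R$11,106.00
  R$384.00 + 19.44% × (R$11,106.00 − R$5,000.00) = R$384.00 + 19.44% × R$6,106.00 = R$1,571.01
Solidarity Surcharge: cap R$330,928.00 − YTD R$328,822.00 = R$2,106.00 subject; 1.1% × R$2,106.00 = R$23.17
Total: R$1,571.01 + R$23.17 = R$1,594.18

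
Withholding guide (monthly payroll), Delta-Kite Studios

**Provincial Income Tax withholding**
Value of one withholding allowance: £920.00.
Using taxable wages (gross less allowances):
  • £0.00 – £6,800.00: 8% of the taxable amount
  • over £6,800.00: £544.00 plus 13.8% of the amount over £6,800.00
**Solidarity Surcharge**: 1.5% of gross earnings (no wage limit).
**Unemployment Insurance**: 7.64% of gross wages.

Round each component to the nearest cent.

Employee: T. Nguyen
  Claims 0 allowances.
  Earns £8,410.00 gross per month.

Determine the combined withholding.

£1,534.85

Provincial Income Tax: taxable = £8,410.00
  £544.00 + 13.8% × (£8,410.00 − £6,800.00) = £544.00 + 13.8% × £1,610.00 = £766.18
Solidarity Surcharge: 1.5% × £8,410.00 = £126.15
Unemployment Insurance: 7.64% × £8,410.00 = £642.52
Total: £766.18 + £126.15 + £642.52 = £1,534.85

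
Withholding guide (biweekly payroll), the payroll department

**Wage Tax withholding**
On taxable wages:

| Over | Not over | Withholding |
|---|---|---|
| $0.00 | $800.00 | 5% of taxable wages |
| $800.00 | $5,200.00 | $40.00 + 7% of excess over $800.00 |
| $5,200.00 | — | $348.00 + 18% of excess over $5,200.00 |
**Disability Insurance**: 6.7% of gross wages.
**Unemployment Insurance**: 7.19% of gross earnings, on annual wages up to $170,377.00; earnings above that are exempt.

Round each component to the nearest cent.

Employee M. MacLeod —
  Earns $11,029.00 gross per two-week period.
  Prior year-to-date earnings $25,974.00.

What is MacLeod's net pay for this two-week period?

Wage Tax: taxable = $11,029.00
  $348.00 + 18% × ($11,029.00 − $5,200.00) = $348.00 + 18% × $5,829.00 = $1,397.22
Disability Insurance: 6.7% × $11,029.00 = $738.94
Unemployment Insurance: 7.19% × $11,029.00 = $792.99
Total withheld: $1,397.22 + $738.94 + $792.99 = $2,929.15
Net pay: $11,029.00 − $2,929.15 = $8,099.85

$8,099.85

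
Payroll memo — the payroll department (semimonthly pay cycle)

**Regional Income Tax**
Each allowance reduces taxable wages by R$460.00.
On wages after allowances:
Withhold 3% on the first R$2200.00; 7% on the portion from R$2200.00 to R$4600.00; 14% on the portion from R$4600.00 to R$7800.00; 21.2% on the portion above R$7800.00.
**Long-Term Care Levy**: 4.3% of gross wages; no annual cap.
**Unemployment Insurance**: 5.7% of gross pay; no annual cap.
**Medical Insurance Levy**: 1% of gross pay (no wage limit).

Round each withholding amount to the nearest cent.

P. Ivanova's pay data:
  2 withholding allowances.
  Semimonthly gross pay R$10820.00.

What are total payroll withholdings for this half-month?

R$2317.40

Regional Income Tax: taxable = R$10820.00 − 2×R$460.00 = R$9900.00
  R$682.00 + 21.2% × (R$9900.00 − R$7800.00) = R$682.00 + 21.2% × R$2100.00 = R$1127.20
Long-Term Care Levy: 4.3% × R$10820.00 = R$465.26
Unemployment Insurance: 5.7% × R$10820.00 = R$616.74
Medical Insurance Levy: 1% × R$10820.00 = R$108.20
Total: R$1127.20 + R$465.26 + R$616.74 + R$108.20 = R$2317.40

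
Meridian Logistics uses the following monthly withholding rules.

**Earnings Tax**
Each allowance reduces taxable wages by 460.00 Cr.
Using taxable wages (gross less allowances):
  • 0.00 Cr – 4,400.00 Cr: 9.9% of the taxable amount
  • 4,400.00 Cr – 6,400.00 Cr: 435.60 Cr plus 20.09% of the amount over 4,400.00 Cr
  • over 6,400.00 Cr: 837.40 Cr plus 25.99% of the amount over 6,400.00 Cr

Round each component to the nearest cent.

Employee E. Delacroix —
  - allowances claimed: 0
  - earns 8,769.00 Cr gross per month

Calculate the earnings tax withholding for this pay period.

1,453.10 Cr

Earnings Tax: taxable = 8,769.00 Cr
  837.40 Cr + 25.99% × (8,769.00 Cr − 6,400.00 Cr) = 837.40 Cr + 25.99% × 2,369.00 Cr = 1,453.10 Cr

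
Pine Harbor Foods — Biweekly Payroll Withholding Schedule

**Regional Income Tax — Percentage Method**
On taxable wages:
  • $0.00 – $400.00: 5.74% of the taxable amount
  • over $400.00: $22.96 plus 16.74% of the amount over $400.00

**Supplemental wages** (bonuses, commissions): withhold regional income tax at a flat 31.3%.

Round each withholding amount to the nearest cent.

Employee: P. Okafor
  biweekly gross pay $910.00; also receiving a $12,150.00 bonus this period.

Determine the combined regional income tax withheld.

Regional Income Tax: taxable = $910.00
  $22.96 + 16.74% × ($910.00 − $400.00) = $22.96 + 16.74% × $510.00 = $108.33
Supplemental (31.3% flat on bonus): 31.3% × $12,150.00 = $3,802.95
Total regional income tax: $108.33 + $3,802.95 = $3,911.28

$3,911.28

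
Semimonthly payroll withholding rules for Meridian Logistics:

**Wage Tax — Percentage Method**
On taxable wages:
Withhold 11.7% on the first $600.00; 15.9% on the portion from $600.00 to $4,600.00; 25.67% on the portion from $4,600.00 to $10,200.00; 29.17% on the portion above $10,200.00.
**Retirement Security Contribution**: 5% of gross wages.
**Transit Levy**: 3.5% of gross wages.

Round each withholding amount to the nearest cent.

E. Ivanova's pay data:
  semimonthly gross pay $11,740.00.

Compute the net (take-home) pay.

$8,149.16

Wage Tax: taxable = $11,740.00
  $2,143.72 + 29.17% × ($11,740.00 − $10,200.00) = $2,143.72 + 29.17% × $1,540.00 = $2,592.94
Retirement Security Contribution: 5% × $11,740.00 = $587.00
Transit Levy: 3.5% × $11,740.00 = $410.90
Total withheld: $2,592.94 + $587.00 + $410.90 = $3,590.84
Net pay: $11,740.00 − $3,590.84 = $8,149.16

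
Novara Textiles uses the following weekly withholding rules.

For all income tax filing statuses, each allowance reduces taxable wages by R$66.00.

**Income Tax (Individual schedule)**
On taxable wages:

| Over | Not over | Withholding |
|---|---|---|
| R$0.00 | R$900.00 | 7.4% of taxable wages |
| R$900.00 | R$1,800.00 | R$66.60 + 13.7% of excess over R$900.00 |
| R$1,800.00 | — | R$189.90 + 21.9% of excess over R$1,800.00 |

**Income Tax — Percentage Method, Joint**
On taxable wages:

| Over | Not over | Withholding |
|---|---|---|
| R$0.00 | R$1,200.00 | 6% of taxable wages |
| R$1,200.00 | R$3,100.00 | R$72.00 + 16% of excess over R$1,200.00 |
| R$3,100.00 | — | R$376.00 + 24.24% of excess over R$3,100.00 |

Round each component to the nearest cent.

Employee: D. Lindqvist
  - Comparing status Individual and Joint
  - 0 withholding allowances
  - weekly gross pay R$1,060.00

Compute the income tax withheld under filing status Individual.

R$88.52

Income Tax (Individual): taxable = R$1,060.00
  R$66.60 + 13.7% × (R$1,060.00 − R$900.00) = R$66.60 + 13.7% × R$160.00 = R$88.52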